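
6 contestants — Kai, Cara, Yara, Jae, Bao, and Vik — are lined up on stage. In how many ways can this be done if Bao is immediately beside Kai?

Treat {Bao, Kai} as a single unit. There are 5 units to order, and the pair itself can be ordered 2 ways.
So the count is 2·(5)! = 240.

240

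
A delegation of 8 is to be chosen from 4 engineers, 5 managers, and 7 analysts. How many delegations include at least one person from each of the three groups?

Unrestricted: C(16,8) = 12870 ways to pick any 8 of the 16.
Subtract selections that omit an entire group: no engineers → C(12,8) = 495; no managers → C(11,8) = 165; no analysts → C(9,8) = 9.
Add back selections omitting two groups (i.e. drawn from a single group): C(4,8) + C(5,8) + C(7,8) = 0.
By inclusion–exclusion: 12870 − 669 + 0 = 12201.

12201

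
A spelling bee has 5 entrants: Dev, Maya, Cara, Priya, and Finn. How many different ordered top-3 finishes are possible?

There are 5 choices for 1st place, 4 for 2nd, and 3 for 3rd.
That gives 5 × 4 × 3 = 60.

60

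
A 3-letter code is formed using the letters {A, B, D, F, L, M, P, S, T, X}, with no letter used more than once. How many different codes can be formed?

720

Choose and order 3 of the 10 symbols: the first letter has 10 options, the next 9, then 8.
That product is 10 × 9 × 8 = 720.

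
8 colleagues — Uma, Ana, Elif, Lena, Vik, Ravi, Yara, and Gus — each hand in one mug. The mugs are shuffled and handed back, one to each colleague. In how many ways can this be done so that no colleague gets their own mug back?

This is the derangement count D_8: permutations of 8 items with no fixed point.
By inclusion–exclusion this is Σ_{j=0}^{8} (−1)^j C(8,j)·(8−j)!.
Computing: 40320 − 40320 + 20160 − 6720 + 1680 − 336 + 56 − 8 + 1 = 14833.

14833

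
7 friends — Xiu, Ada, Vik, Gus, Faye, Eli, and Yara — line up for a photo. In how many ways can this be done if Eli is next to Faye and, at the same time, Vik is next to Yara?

Treat {Eli,Faye} as one block (2 orders) and {Vik,Yara} as another (2 orders).
That leaves 5 units to arrange: 2 × 2 × 5! = 4 × 120 = 480.

480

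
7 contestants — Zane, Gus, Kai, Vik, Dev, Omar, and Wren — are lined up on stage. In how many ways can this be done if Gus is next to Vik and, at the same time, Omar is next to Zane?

Treat {Gus,Vik} as one block (2 orders) and {Omar,Zane} as another (2 orders).
That leaves 5 units to arrange: 2 × 2 × 5! = 4 × 120 = 480.

480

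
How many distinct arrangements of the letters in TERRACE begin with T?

Fix T in the first position and arrange the remaining 6 letters.
Those 6 letters have E appearing twice and R appearing twice, giving (6)!/(2!·2!) = 180.

180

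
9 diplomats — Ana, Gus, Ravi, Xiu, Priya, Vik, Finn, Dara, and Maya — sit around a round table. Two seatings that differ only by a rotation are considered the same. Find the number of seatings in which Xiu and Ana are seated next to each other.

10080

Treat {Xiu, Ana} as one unit (2 internal orders) and seat the resulting 8 units around the table: (7)! circular arrangements.
So 2 × (7)! = 2 × 5040 = 10080.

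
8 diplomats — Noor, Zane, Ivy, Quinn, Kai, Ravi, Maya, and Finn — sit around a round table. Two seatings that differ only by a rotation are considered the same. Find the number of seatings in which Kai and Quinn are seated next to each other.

Treat {Kai, Quinn} as one unit (2 internal orders) and seat the resulting 7 units around the table: (6)! circular arrangements.
So 2 × (6)! = 2 × 720 = 1440.

1440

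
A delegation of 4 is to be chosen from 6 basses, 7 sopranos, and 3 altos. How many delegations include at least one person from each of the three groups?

Unrestricted: C(16,4) = 1820 ways to pick any 4 of the 16.
Subtract selections that omit an entire group: no basses → C(10,4) = 210; no sopranos → C(9,4) = 126; no altos → C(13,4) = 715.
Add back selections omitting two groups (i.e. drawn from a single group): C(6,4) + C(7,4) + C(3,4) = 50.
By inclusion–exclusion: 1820 − 1051 + 50 = 819.

819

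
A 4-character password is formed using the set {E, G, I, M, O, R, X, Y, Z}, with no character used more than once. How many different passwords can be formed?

Choose and order 4 of the 9 symbols: the first character has 9 options, the next 8, then 7, 6.
That product is 9 × 8 × 7 × 6 = 3024.

3024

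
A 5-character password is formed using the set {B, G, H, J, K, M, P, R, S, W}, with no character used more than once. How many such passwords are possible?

30240

This is a permutation of 5 out of 10: P(10,5) = 10!/5!.
That product is 10 × 9 × 8 × 7 × 6 = 30240.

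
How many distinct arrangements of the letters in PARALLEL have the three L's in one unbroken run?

Treat the 3 copies of L as a single block. The multiset to arrange is then {LLL, A, A, E, P, R}, 6 items in all.
That gives (6)!/(2!) = 360 arrangements.

360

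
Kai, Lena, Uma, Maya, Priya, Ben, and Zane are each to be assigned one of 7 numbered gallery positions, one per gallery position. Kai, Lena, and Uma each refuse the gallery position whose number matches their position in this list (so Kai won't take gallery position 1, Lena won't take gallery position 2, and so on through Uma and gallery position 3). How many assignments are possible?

Let Aᵢ (for i ∈ {1, 2, 3}) be the placements that put person i in their forbidden gallery position. Any j of these fix j positions, leaving (7−j)! ways to fill the rest, and there are C(3,j) ways to pick which j.
By inclusion–exclusion, the number of valid placements is Σ_{j=0}^{3} (−1)^j C(3,j)·(7−j)!.
Computing: 5040 − 2160 + 360 − 24 = 3216.

3216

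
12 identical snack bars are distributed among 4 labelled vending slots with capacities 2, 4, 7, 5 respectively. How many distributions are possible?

59

Ignoring the caps, the number of non-negative solutions to x_1+…+x_4 = 12 is C(15,3) = 455.
Subtract solutions that violate a single cap (substitute x_i' = x_i − (cap_i+1)): x_1 ≥ 3 gives C(12,3) = 220; x_2 ≥ 5 gives C(10,3) = 120; x_3 ≥ 8 gives C(7,3) = 35; x_4 ≥ 6 gives C(9,3) = 84. Together 459.
Add back pairs where two caps are both exceeded: 35 + 4 + 20 + 0 + 4 + 0 = 63.
By inclusion–exclusion the count is 455 − 459 + 63 = 59.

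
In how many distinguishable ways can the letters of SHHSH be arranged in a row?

10

Letter multiplicities in SHHSH: H×3, S×2.
Dividing 5! = 120 by 3!·2! = 12 for the repeated letters gives 10.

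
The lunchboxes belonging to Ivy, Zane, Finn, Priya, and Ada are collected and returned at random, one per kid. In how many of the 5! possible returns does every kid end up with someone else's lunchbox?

Count assignments avoiding every fixed point. For any j of the 5 kids fixed to their own lunchbox, the other 5−j can be arranged in (5−j)! ways.
By inclusion–exclusion this is Σ_{j=0}^{5} (−1)^j C(5,j)·(5−j)!.
Computing: 120 − 120 + 60 − 20 + 5 − 1 = 44.

44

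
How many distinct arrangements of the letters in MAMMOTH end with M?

360

With the last slot taken by M, it remains to arrange the other 6 letters (AMMOTH).
Those 6 letters have M appearing twice, giving (6)!/(2!) = 360.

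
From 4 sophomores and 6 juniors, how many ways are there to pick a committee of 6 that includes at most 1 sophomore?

Split by how many sophomores are chosen (0 through 1).
Sum: C(4,0)·C(6,6) + C(4,1)·C(6,5) = 1 + 24 = 25.

25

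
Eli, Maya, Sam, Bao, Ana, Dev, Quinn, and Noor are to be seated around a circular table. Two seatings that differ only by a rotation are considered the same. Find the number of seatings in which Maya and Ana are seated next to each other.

1440

Glue Maya and Ana into a block (2 internal orders). Seating 7 units around a circle gives (6)! arrangements.
So 2 × (6)! = 2 × 720 = 1440.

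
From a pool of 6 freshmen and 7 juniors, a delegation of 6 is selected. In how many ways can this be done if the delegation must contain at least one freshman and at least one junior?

1708

With no constraint there are C(13,6) = 1716 possible selections.
Subtract selections that omit an entire group: no freshmen → C(7,6) = 7; no juniors → C(6,6) = 1.
Both groups omitted at once is impossible, so 1716 − 8 = 1708.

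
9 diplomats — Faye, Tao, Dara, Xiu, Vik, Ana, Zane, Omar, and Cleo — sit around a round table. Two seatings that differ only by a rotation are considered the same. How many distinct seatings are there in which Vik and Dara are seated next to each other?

10080

Glue Vik and Dara into a block (2 internal orders). Seating 8 units around a circle gives (7)! arrangements.
So 2 × (7)! = 2 × 5040 = 10080.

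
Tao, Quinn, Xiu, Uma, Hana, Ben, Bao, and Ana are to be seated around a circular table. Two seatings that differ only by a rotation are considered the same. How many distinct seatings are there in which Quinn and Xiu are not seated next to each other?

3600

All circular seatings of 8 people number (7)! = 5040.
Those with Quinn next to Xiu: fuse the pair into one unit and seat 7 units around a circle — 2·(6)! = 1440.
Subtracting, 5040 − 1440 = 3600.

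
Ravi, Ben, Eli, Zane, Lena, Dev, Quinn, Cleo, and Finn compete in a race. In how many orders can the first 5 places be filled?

This is an ordered selection of 5 from 9: P(9,5).
That gives 9 × 8 × 7 × 6 × 5 = 15120.

15120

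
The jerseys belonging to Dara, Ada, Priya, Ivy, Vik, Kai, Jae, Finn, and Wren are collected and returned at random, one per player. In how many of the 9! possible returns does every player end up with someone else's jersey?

Count assignments avoiding every fixed point. For any j of the 9 players fixed to their old jersey, the other 9−j can be arranged in (9−j)! ways.
By inclusion–exclusion this is Σ_{j=0}^{9} (−1)^j C(9,j)·(9−j)!.
Computing: 362880 − 362880 + 181440 − 60480 + 15120 − 3024 + 504 − 72 + 9 − 1 = 133496.

133496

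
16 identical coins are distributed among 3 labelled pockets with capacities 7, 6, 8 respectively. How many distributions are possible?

Ignoring the caps, the number of non-negative solutions to x_1+…+x_3 = 16 is C(18,2) = 153.
Subtract solutions that violate a single cap (substitute x_i' = x_i − (cap_i+1)): x_1 ≥ 8 gives C(10,2) = 45; x_2 ≥ 7 gives C(11,2) = 55; x_3 ≥ 9 gives C(9,2) = 36. Together 136.
Add back pairs where two caps are both exceeded: 3 + 0 + 1 = 4.
By inclusion–exclusion the count is 153 − 136 + 4 = 21.

21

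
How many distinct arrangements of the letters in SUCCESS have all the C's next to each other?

Treat the 2 copies of C as a single block. The multiset to arrange is then {CC, E, S, S, S, U}, 6 items in all.
That gives (6)!/(3!) = 120 arrangements.

120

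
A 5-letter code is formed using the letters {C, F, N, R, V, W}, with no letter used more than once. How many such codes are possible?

720

Choose and order 5 of the 6 symbols: the first letter has 6 options, the next 5, and so on down to 2.
6 × 5 × 4 × 3 × 2 = 720.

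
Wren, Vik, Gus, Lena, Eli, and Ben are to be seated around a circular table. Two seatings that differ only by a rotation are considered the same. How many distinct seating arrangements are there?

120

Fix one person's seat to break rotational symmetry; the remaining 5 people can be arranged in (5)! = 120 ways.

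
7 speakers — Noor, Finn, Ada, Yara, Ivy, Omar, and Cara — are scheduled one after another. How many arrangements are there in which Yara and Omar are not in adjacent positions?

3600

Of the 7! = 5040 arrangements, those with Yara and Omar adjacent number 2 × 6! = 1440 (treat the pair as a block with 2 internal orders).
Complementary counting: 5040 − 1440 = 3600.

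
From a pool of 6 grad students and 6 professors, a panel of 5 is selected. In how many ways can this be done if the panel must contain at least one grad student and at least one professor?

780

Unrestricted: C(12,5) = 792 ways to pick any 5 of the 12.
Selections missing a whole group: no grad students → C(6,5) = 6; no professors → C(6,5) = 6.
Both groups omitted at once is impossible, so 792 − 12 = 780.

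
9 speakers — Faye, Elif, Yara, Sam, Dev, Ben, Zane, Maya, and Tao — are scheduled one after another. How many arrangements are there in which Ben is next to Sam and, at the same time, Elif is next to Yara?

20160

Treat {Ben,Sam} as one block (2 orders) and {Elif,Yara} as another (2 orders).
That leaves 7 units to arrange: 2 × 2 × 7! = 4 × 5040 = 20160.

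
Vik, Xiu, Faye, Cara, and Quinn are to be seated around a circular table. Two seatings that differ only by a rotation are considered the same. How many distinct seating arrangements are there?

Around a circle, 5 distinct people have 5!/5 = (4)! = 24 rotationally distinct seatings.

24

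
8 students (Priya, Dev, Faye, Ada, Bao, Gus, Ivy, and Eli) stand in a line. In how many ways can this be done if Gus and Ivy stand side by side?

Treat {Gus, Ivy} as a single unit. There are 7 units to order, and the pair itself can be ordered 2 ways.
That gives 2 × 7! = 2 × 5040 = 10080.

10080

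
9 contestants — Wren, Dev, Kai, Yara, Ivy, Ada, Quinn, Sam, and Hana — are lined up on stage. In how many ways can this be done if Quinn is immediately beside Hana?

80640

Place the 7 others and the Quinn-Hana pair as 8 objects in a line; the pair has 2 internal arrangements.
So the count is 2·(8)! = 80640.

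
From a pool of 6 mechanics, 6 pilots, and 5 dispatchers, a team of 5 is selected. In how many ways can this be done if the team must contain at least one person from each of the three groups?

4485

With no constraint there are C(17,5) = 6188 possible selections.
Subtract selections that omit an entire group: no mechanics → C(11,5) = 462; no pilots → C(11,5) = 462; no dispatchers → C(12,5) = 792.
Add back selections omitting two groups (i.e. drawn from a single group): C(6,5) + C(6,5) + C(5,5) = 13.
By inclusion–exclusion: 6188 − 1716 + 13 = 4485.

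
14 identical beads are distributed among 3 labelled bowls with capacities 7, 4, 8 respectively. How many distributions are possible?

Ignoring the caps, the number of non-negative solutions to x_1+…+x_3 = 14 is C(16,2) = 120.
Subtract solutions that violate a single cap (substitute x_i' = x_i − (cap_i+1)): x_1 ≥ 8 gives C(8,2) = 28; x_2 ≥ 5 gives C(11,2) = 55; x_3 ≥ 9 gives C(7,2) = 21. Together 104.
Add back pairs where two caps are both exceeded: 3 + 0 + 1 = 4.
By inclusion–exclusion the count is 120 − 104 + 4 = 20.

20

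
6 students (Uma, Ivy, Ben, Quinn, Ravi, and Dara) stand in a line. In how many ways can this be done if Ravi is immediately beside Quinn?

Glue Ravi and Quinn into one block (2 internal orders), leaving 5 units to arrange in a row.
That gives 2 × 5! = 2 × 120 = 240.

240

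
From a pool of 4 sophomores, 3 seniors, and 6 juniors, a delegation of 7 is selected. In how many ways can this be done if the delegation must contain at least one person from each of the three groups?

With no constraint there are C(13,7) = 1716 possible selections.
Selections missing a whole group: no sophomores → C(9,7) = 36; no seniors → C(10,7) = 120; no juniors → C(7,7) = 1.
Add back selections omitting two groups (i.e. drawn from a single group): C(4,7) + C(3,7) + C(6,7) = 0.
By inclusion–exclusion: 1716 − 157 + 0 = 1559.

1559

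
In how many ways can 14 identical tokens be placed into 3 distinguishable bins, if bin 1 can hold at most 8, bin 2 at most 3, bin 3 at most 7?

Ignoring the caps, the number of non-negative solutions to x_1+…+x_3 = 14 is C(16,2) = 120.
Subtract solutions that violate a single cap (substitute x_i' = x_i − (cap_i+1)): x_1 ≥ 9 gives C(7,2) = 21; x_2 ≥ 4 gives C(12,2) = 66; x_3 ≥ 8 gives C(8,2) = 28. Together 115.
Add back pairs where two caps are both exceeded: 3 + 0 + 6 = 9.
By inclusion–exclusion the count is 120 − 115 + 9 = 14.

14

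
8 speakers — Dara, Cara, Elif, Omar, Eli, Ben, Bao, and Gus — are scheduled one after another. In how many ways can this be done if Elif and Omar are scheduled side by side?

10080

Treat {Elif, Omar} as a single unit. There are 7 units to order, and the pair itself can be ordered 2 ways.
That gives 2 × 7! = 2 × 5040 = 10080.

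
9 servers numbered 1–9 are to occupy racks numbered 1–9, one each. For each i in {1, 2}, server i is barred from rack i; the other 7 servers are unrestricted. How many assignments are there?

287280

Let Aᵢ (for i ∈ {1, 2}) be the placements that put server i in its forbidden rack. Any j of these fix j positions, leaving (9−j)! ways to fill the rest, and there are C(2,j) ways to pick which j.
By inclusion–exclusion, the number of valid placements is Σ_{j=0}^{2} (−1)^j C(2,j)·(9−j)!.
Computing: 362880 − 80640 + 5040 = 287280.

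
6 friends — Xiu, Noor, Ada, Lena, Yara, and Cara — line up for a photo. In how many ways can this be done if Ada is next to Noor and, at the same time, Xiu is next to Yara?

Treat {Ada,Noor} as one block (2 orders) and {Xiu,Yara} as another (2 orders).
That leaves 4 units to arrange: 2 × 2 × 4! = 4 × 24 = 96.

96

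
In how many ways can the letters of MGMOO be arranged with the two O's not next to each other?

There are 5!/(2!·2!) = 30 arrangements of MGMOO in total.
Arrangements with the O's together: treat OO as one letter, giving (4)!/(2!) = 12.
Hence 30 − 12 = 18.

18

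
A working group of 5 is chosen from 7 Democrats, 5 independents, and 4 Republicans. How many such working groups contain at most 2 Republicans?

4092

Split by how many Republicans are chosen (0 through 2).
Sum: C(4,0)·C(12,5) + C(4,1)·C(12,4) + C(4,2)·C(12,3) = 792 + 1980 + 1320 = 4092.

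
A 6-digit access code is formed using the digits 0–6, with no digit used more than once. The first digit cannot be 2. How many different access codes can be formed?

4320

The first digit has 7−1 = 6 choices (anything except 2).
The remaining 5 digits are filled from the other 6 symbols without repetition: 6 × 5 × 4 × 3 × 2 = 720.
Total: 6 × 720 = 4320.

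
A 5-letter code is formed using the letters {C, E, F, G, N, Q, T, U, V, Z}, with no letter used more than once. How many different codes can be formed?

30240

With no repetition, fill the 5 letters in order: 10 choices, then 9, down to 6.
That product is 10 × 9 × 8 × 7 × 6 = 30240.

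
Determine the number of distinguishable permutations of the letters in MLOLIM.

The 6 letters of MLOLIM have repeats: L appearing twice and M appearing twice.
The number of distinct arrangements is 6!/(2!·2!) = 720/4 = 180.

180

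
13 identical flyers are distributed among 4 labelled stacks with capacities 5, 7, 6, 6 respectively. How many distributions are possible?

Without the upper bounds there are C(16,3) = 560 ways to split 13 among 4 stacks.
Subtract solutions that violate a single cap (substitute x_i' = x_i − (cap_i+1)): x_1 ≥ 6 gives C(10,3) = 120; x_2 ≥ 8 gives C(8,3) = 56; x_3 ≥ 7 gives C(9,3) = 84; x_4 ≥ 7 gives C(9,3) = 84. Together 344.
Add back pairs where two caps are both exceeded: 0 + 1 + 1 + 0 + 0 + 0 = 2.
By inclusion–exclusion the count is 560 − 344 + 2 = 218.

218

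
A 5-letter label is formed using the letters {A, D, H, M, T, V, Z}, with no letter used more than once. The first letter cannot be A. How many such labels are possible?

2160

The first letter has 7−1 = 6 choices (anything except A).
The remaining 4 letters are filled from the other 6 symbols without repetition: 6 × 5 × 4 × 3 = 360.
Total: 6 × 360 = 2160.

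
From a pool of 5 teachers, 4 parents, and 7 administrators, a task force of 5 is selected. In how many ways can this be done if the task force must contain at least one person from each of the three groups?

Total 5-person selections from all 16: C(16,5) = 4368.
Selections missing a whole group: no teachers → C(11,5) = 462; no parents → C(12,5) = 792; no administrators → C(9,5) = 126.
Add back selections omitting two groups (i.e. drawn from a single group): C(5,5) + C(4,5) + C(7,5) = 22.
By inclusion–exclusion: 4368 − 1380 + 22 = 3010.

3010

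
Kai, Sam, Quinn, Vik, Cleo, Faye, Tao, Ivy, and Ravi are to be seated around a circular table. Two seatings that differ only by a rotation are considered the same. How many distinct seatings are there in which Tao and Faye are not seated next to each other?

30240

All circular seatings of 9 people number (8)! = 40320.
Those with Tao next to Faye: fuse the pair into one unit and seat 8 units around a circle — 2·(7)! = 10080.
Subtracting, 40320 − 10080 = 30240.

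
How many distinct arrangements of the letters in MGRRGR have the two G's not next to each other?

40

Total arrangements of MGRRGR: 6!/(3!·2!) = 60.
If the two G's are adjacent, glue them into one block, leaving 5 items to arrange: (5)!/(3!) = 20 ways.
Hence 60 − 20 = 40.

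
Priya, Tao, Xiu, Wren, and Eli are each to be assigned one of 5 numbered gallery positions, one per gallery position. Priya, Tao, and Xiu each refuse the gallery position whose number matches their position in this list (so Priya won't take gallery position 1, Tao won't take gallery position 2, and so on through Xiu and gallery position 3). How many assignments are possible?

Let Aᵢ (for i ∈ {1, 2, 3}) be the placements that put person i in their forbidden gallery position. Any j of these fix j positions, leaving (5−j)! ways to fill the rest, and there are C(3,j) ways to pick which j.
By inclusion–exclusion, the number of valid placements is Σ_{j=0}^{3} (−1)^j C(3,j)·(5−j)!.
Computing: 120 − 72 + 18 − 2 = 64.

64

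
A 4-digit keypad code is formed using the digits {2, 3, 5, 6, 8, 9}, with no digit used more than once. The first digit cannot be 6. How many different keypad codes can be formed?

300

The first digit has 6−1 = 5 choices (anything except 6).
The remaining 3 digits are filled from the other 5 symbols without repetition: 5 × 4 × 3 = 60.
Total: 5 × 60 = 300.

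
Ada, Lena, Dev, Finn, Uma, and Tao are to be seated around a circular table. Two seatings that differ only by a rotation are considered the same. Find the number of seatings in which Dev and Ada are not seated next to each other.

72

All circular seatings of 6 people number (5)! = 120.
Those with Dev next to Ada: fuse the pair into one unit and seat 5 units around a circle — 2·(4)! = 48.
Subtracting, 120 − 48 = 72.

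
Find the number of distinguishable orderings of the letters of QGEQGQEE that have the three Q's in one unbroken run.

Treat the 3 copies of Q as a single block. The multiset to arrange is then {QQQ, E, E, E, G, G}, 6 items in all.
That gives (6)!/(3!·2!) = 60 arrangements.

60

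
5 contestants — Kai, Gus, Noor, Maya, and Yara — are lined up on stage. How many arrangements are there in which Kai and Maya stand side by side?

Place the 3 others and the Kai-Maya pair as 4 objects in a line; the pair has 2 internal arrangements.
So the count is 2·(4)! = 48.

48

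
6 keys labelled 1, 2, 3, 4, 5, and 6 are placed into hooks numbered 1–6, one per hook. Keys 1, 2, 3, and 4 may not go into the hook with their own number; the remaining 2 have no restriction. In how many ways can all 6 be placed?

Let Aᵢ (for 1 ≤ i ≤ 4) be the placements that put key i in its forbidden hook. Any j of these fix j positions, leaving (6−j)! ways to fill the rest, and there are C(4,j) ways to pick which j.
By inclusion–exclusion, the number of valid placements is Σ_{j=0}^{4} (−1)^j C(4,j)·(6−j)!.
Computing: 720 − 480 + 144 − 24 + 2 = 362.

362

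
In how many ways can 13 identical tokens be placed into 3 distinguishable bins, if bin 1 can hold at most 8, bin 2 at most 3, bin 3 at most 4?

By stars and bars, unrestricted non-negative solutions to x_1+…+x_3 = 13 number C(13+2,2) = 105.
Subtract solutions that violate a single cap (substitute x_i' = x_i − (cap_i+1)): x_1 ≥ 9 gives C(6,2) = 15; x_2 ≥ 4 gives C(11,2) = 55; x_3 ≥ 5 gives C(10,2) = 45. Together 115.
Add back pairs where two caps are both exceeded: 1 + 0 + 15 = 16.
By inclusion–exclusion the count is 105 − 115 + 16 = 6.

6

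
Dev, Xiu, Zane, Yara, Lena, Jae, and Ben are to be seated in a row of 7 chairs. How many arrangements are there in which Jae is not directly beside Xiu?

3600

Of the 7! = 5040 arrangements, those with Jae and Xiu adjacent number 2 × 6! = 1440 (treat the pair as a block with 2 internal orders).
So 5040 − 1440 = 3600 arrangements keep them apart.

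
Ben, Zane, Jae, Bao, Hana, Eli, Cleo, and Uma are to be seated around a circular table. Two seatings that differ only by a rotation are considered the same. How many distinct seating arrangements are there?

5040

Seat Ben anywhere (absorbing the rotational symmetry), then permute the other 7: (7)! = 5040.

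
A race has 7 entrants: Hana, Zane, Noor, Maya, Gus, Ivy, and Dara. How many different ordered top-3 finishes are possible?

210

This is an ordered selection of 3 from 7: P(7,3).
That gives 7 × 6 × 5 = 210.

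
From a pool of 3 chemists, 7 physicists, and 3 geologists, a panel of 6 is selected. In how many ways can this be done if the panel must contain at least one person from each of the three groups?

1302

Total 6-person selections from all 13: C(13,6) = 1716.
Subtract selections that omit an entire group: no chemists → C(10,6) = 210; no physicists → C(6,6) = 1; no geologists → C(10,6) = 210.
Add back selections omitting two groups (i.e. drawn from a single group): C(3,6) + C(7,6) + C(3,6) = 7.
By inclusion–exclusion: 1716 − 421 + 7 = 1302.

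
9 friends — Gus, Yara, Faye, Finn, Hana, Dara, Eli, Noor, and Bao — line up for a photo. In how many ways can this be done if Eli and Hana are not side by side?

There are 9! = 362880 arrangements in all. If Eli and Hana are adjacent, merging them into one block gives 2·(8)! = 80640 arrangements.
Complementary counting: 362880 − 80640 = 282240.

282240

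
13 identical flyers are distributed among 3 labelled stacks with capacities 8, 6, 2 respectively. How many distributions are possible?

By stars and bars, unrestricted non-negative solutions to x_1+…+x_3 = 13 number C(13+2,2) = 105.
Subtract solutions that violate a single cap (substitute x_i' = x_i − (cap_i+1)): x_1 ≥ 9 gives C(6,2) = 15; x_2 ≥ 7 gives C(8,2) = 28; x_3 ≥ 3 gives C(12,2) = 66. Together 109.
Add back pairs where two caps are both exceeded: 0 + 3 + 10 = 13.
By inclusion–exclusion the count is 105 − 109 + 13 = 9.

9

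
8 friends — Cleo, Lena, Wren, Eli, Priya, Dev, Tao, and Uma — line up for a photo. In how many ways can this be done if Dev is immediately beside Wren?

Place the 6 others and the Dev-Wren pair as 7 objects in a line; the pair has 2 internal arrangements.
That gives 2 × 7! = 2 × 5040 = 10080.

10080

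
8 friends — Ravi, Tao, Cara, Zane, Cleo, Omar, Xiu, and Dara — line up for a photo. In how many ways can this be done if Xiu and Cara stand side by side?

10080

Glue Xiu and Cara into one block (2 internal orders), leaving 7 units to arrange in a row.
So the count is 2·(7)! = 10080.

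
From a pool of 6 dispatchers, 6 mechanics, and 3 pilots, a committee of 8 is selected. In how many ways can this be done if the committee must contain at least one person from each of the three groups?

Total 8-person selections from all 15: C(15,8) = 6435.
Subtract selections that omit an entire group: no dispatchers → C(9,8) = 9; no mechanics → C(9,8) = 9; no pilots → C(12,8) = 495.
Add back selections omitting two groups (i.e. drawn from a single group): C(6,8) + C(6,8) + C(3,8) = 0.
By inclusion–exclusion: 6435 − 513 + 0 = 5922.

5922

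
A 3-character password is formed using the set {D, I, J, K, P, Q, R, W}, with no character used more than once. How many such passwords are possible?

336

With no repetition, fill the 3 characters in order: 8 choices, then 7, down to 6.
8 × 7 × 6 = 336.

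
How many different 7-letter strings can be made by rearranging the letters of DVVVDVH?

DVVVDVH has 7 letters with D appearing twice and V appearing 4 times.
So there are 7! / (4!·2!) = 105 distinguishable arrangements.

105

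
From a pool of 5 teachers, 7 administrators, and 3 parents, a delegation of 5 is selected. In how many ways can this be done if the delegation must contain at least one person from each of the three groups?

Unrestricted: C(15,5) = 3003 ways to pick any 5 of the 15.
Selections missing a whole group: no teachers → C(10,5) = 252; no administrators → C(8,5) = 56; no parents → C(12,5) = 792.
Add back selections omitting two groups (i.e. drawn from a single group): C(5,5) + C(7,5) + C(3,5) = 22.
By inclusion–exclusion: 3003 − 1100 + 22 = 1925.

1925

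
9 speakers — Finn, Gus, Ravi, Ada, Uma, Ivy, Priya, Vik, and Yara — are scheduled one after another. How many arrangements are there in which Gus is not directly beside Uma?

282240

Of the 9! = 362880 arrangements, those with Gus and Uma adjacent number 2 × 8! = 80640 (treat the pair as a block with 2 internal orders).
So 362880 − 80640 = 282240 arrangements keep them apart.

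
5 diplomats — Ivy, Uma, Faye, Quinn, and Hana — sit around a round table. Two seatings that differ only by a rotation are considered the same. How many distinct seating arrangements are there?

24

Fix one person's seat to break rotational symmetry; the remaining 4 people can be arranged in (4)! = 24 ways.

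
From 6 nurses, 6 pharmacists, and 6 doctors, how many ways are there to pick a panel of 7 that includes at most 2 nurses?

Split by how many nurses are chosen (0 through 2).
Sum: C(6,0)·C(12,7) + C(6,1)·C(12,6) + C(6,2)·C(12,5) = 792 + 5544 + 11880 = 18216.

18216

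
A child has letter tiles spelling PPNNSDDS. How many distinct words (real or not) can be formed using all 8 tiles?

2520

Letter multiplicities in PPNNSDDS: D×2, N×2, P×2, S×2.
Dividing 8! = 40320 by 2!·2!·2!·2! = 16 for the repeated letters gives 2520.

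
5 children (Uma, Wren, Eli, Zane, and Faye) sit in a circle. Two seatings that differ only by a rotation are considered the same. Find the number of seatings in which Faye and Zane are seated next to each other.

12

Glue Faye and Zane into a block (2 internal orders). Seating 4 units around a circle gives (3)! arrangements.
So 2 × (3)! = 2 × 6 = 12.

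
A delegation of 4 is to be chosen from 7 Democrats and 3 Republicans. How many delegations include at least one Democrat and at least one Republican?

With no constraint there are C(10,4) = 210 possible selections.
Selections missing a whole group: no Democrats → C(3,4) = 0; no Republicans → C(7,4) = 35.
Both groups omitted at once is impossible, so 210 − 35 = 175.

175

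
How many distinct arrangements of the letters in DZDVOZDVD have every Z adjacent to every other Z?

Treat the 2 copies of Z as a single block. The multiset to arrange is then {ZZ, D, D, D, D, O, V, V}, 8 items in all.
That gives (8)!/(4!·2!) = 840 arrangements.

840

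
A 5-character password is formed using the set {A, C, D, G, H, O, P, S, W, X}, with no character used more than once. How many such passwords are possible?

This is a permutation of 5 out of 10: P(10,5) = 10!/5!.
10 × 9 × 8 × 7 × 6 = 30240.

30240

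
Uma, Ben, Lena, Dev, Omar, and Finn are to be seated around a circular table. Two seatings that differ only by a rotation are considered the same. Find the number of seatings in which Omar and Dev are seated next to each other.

48

Treat {Omar, Dev} as one unit (2 internal orders) and seat the resulting 5 units around the table: (4)! circular arrangements.
So 2 × (4)! = 2 × 24 = 48.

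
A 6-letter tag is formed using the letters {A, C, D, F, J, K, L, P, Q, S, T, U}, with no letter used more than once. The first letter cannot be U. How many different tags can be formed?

The first letter has 12−1 = 11 choices (anything except U).
The remaining 5 letters are filled from the other 11 symbols without repetition: 11 × 10 × 9 × 8 × 7 = 55440.
Total: 11 × 55440 = 609840.

609840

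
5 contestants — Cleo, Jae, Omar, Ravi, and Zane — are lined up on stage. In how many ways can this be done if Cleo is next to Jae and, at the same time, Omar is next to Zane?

24

Treat {Cleo,Jae} as one block (2 orders) and {Omar,Zane} as another (2 orders).
That leaves 3 units to arrange: 2 × 2 × 3! = 4 × 6 = 24.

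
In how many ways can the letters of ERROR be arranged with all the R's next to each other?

Treat the 3 copies of R as a single block. The multiset to arrange is then {RRR, E, O}, 3 items in all.
All 3 items are distinct, so there are (3)! = 6 arrangements.

6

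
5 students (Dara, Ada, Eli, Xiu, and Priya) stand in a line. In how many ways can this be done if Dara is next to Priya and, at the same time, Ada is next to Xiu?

24

Treat {Dara,Priya} as one block (2 orders) and {Ada,Xiu} as another (2 orders).
That leaves 3 units to arrange: 2 × 2 × 3! = 4 × 6 = 24.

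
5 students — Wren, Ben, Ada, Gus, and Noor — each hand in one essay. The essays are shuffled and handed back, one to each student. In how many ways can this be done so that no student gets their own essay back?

44

Count assignments avoiding every fixed point. For any j of the 5 students fixed to their own essay, the other 5−j can be arranged in (5−j)! ways.
By inclusion–exclusion this is Σ_{j=0}^{5} (−1)^j C(5,j)·(5−j)!.
Computing: 120 − 120 + 60 − 20 + 5 − 1 = 44.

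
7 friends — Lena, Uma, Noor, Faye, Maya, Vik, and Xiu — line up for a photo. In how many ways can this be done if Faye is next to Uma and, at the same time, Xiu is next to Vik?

Treat {Faye,Uma} as one block (2 orders) and {Xiu,Vik} as another (2 orders).
That leaves 5 units to arrange: 2 × 2 × 5! = 4 × 120 = 480.

480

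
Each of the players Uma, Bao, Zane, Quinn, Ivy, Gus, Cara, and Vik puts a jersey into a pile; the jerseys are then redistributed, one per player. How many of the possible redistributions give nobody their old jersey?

Let Aᵢ be the assignments in which player i gets their old jersey. We want the size of the complement of A₁∪…∪A_8.
By inclusion–exclusion this is Σ_{j=0}^{8} (−1)^j C(8,j)·(8−j)!.
Computing: 40320 − 40320 + 20160 − 6720 + 1680 − 336 + 56 − 8 + 1 = 14833.

14833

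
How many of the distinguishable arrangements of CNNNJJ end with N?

Fix N in the last position and arrange the remaining 5 letters.
Those 5 letters have J appearing twice and N appearing twice, giving (5)!/(2!·2!) = 30.

30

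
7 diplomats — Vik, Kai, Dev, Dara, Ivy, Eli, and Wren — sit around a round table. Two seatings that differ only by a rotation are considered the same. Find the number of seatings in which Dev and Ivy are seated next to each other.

Glue Dev and Ivy into a block (2 internal orders). Seating 6 units around a circle gives (5)! arrangements.
So 2 × (5)! = 2 × 120 = 240.

240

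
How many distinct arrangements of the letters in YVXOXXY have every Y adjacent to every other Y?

120

Treat the 2 copies of Y as a single block. The multiset to arrange is then {YY, O, V, X, X, X}, 6 items in all.
That gives (6)!/(3!) = 120 arrangements.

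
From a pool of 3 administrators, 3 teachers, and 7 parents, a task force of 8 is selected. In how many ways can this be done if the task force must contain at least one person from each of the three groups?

1197

With no constraint there are C(13,8) = 1287 possible selections.
Subtract selections that omit an entire group: no administrators → C(10,8) = 45; no teachers → C(10,8) = 45; no parents → C(6,8) = 0.
Add back selections omitting two groups (i.e. drawn from a single group): C(3,8) + C(3,8) + C(7,8) = 0.
By inclusion–exclusion: 1287 − 90 + 0 = 1197.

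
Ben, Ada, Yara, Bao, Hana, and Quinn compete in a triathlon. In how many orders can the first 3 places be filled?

This is an ordered selection of 3 from 6: P(6,3).
That gives 6 × 5 × 4 = 120.

120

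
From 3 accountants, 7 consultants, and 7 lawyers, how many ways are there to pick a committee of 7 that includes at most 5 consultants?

Split by how many consultants are chosen (0 through 5).
Sum: C(7,0)·C(10,7) + C(7,1)·C(10,6) + C(7,2)·C(10,5) + C(7,3)·C(10,4) + C(7,4)·C(10,3) + C(7,5)·C(10,2) = 120 + 1470 + 5292 + 7350 + 4200 + 945 = 19377.

19377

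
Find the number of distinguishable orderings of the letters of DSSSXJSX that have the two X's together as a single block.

210

Treat the 2 copies of X as a single block. The multiset to arrange is then {XX, D, J, S, S, S, S}, 7 items in all.
That gives (7)!/(4!) = 210 arrangements.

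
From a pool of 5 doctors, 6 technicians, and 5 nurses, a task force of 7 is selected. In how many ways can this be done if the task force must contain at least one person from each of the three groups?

10660

Unrestricted: C(16,7) = 11440 ways to pick any 7 of the 16.
Selections missing a whole group: no doctors → C(11,7) = 330; no technicians → C(10,7) = 120; no nurses → C(11,7) = 330.
Add back selections omitting two groups (i.e. drawn from a single group): C(5,7) + C(6,7) + C(5,7) = 0.
By inclusion–exclusion: 11440 − 780 + 0 = 10660.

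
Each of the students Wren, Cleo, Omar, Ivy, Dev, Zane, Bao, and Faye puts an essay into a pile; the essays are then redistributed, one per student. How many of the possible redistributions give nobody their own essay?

14833

Let Aᵢ be the assignments in which student i gets their own essay. We want the size of the complement of A₁∪…∪A_8.
By inclusion–exclusion this is Σ_{j=0}^{8} (−1)^j C(8,j)·(8−j)!.
Computing: 40320 − 40320 + 20160 − 6720 + 1680 − 336 + 56 − 8 + 1 = 14833.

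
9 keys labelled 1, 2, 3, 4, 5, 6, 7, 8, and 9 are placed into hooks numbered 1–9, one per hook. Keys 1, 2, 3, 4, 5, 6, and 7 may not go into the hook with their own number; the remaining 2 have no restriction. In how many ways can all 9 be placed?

Let Aᵢ (for 1 ≤ i ≤ 7) be the placements that put key i in its forbidden hook. Any j of these fix j positions, leaving (9−j)! ways to fill the rest, and there are C(7,j) ways to pick which j.
By inclusion–exclusion, the number of valid placements is Σ_{j=0}^{7} (−1)^j C(7,j)·(9−j)!.
Computing: 362880 − 282240 + 105840 − 25200 + 4200 − 504 + 42 − 2 = 165016.

165016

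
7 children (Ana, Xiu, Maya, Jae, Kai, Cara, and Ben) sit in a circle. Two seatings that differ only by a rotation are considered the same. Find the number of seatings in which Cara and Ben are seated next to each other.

Glue Cara and Ben into a block (2 internal orders). Seating 6 units around a circle gives (5)! arrangements.
So 2 × (5)! = 2 × 120 = 240.

240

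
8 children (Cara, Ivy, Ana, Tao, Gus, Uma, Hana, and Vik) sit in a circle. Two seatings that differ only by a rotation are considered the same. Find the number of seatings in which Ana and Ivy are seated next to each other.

Glue Ana and Ivy into a block (2 internal orders). Seating 7 units around a circle gives (6)! arrangements.
So 2 × (6)! = 2 × 720 = 1440.

1440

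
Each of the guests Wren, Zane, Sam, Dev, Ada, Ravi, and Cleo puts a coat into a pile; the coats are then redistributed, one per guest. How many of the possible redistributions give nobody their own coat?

Let Aᵢ be the assignments in which guest i gets their own coat. We want the size of the complement of A₁∪…∪A_7.
By inclusion–exclusion this is Σ_{j=0}^{7} (−1)^j C(7,j)·(7−j)!.
Computing: 5040 − 5040 + 2520 − 840 + 210 − 42 + 7 − 1 = 1854.

1854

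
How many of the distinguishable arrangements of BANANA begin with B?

Fix B in the first position and arrange the remaining 5 letters.
Those 5 letters have A appearing 3 times and N appearing twice, giving (5)!/(3!·2!) = 10.

10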